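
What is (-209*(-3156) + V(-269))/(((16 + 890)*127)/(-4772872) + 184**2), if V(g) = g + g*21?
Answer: 1559979803096/80795119685 ≈ 19.308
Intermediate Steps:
V(g) = 22*g (V(g) = g + 21*g = 22*g)
(-209*(-3156) + V(-269))/(((16 + 890)*127)/(-4772872) + 184**2) = (-209*(-3156) + 22*(-269))/(((16 + 890)*127)/(-4772872) + 184**2) = (659604 - 5918)/((906*127)*(-1/4772872) + 33856) = 653686/(115062*(-1/4772872) + 33856) = 653686/(-57531/2386436 + 33856) = 653686/(80795119685/2386436) = 653686*(2386436/80795119685) = 1559979803096/80795119685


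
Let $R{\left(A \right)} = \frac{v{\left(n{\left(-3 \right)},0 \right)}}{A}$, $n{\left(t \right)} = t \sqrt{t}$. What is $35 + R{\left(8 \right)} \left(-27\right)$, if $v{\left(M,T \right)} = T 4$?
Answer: $35$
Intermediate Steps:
$n{\left(t \right)} = t^{\frac{3}{2}}$
$v{\left(M,T \right)} = 4 T$
$R{\left(A \right)} = 0$ ($R{\left(A \right)} = \frac{4 \cdot 0}{A} = \frac{0}{A} = 0$)
$35 + R{\left(8 \right)} \left(-27\right) = 35 + 0 \left(-27\right) = 35 + 0 = 35$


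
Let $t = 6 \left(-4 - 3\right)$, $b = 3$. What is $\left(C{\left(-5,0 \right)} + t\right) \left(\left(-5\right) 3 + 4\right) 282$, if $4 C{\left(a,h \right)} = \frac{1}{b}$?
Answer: $\frac{260051}{2} \approx 1.3003 \cdot 10^{5}$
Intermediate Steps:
$t = -42$ ($t = 6 \left(-7\right) = -42$)
$C{\left(a,h \right)} = \frac{1}{12}$ ($C{\left(a,h \right)} = \frac{1}{4 \cdot 3} = \frac{1}{4} \cdot \frac{1}{3} = \frac{1}{12}$)
$\left(C{\left(-5,0 \right)} + t\right) \left(\left(-5\right) 3 + 4\right) 282 = \left(\frac{1}{12} - 42\right) \left(\left(-5\right) 3 + 4\right) 282 = - \frac{503 \left(-15 + 4\right)}{12} \cdot 282 = \left(- \frac{503}{12}\right) \left(-11\right) 282 = \frac{5533}{12} \cdot 282 = \frac{260051}{2}$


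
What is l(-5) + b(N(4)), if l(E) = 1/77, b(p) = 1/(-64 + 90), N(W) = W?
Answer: 103/2002 ≈ 0.051449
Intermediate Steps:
b(p) = 1/26
l(E) = 1/77
l(-5) + b(N(4)) = 1/77 + 1/26 = 103/2002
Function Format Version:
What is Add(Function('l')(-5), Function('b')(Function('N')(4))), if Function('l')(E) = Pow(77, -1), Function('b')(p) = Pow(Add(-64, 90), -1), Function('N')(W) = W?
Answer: Rational(103, 2002) ≈ 0.051449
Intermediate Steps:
Function('b')(p) = Rational(1, 26) (Function('b')(p) = Pow(26, -1) = Rational(1, 26))
Function('l')(E) = Rational(1, 77)
Add(Function('l')(-5), Function('b')(Function('N')(4))) = Add(Rational(1, 77), Rational(1, 26)) = Rational(103, 2002)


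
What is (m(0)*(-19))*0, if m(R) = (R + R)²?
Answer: 0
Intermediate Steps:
m(R) = 4*R² (m(R) = (2*R)² = 4*R²)
(m(0)*(-19))*0 = ((4*0²)*(-19))*0 = ((4*0)*(-19))*0 = (0*(-19))*0 = 0*0 = 0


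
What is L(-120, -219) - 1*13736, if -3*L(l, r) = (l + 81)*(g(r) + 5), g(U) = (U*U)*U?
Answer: -136558638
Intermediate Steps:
g(U) = U³ (g(U) = U²*U = U³)
L(l, r) = -(5 + r³)*(81 + l)/3 (L(l, r) = -(l + 81)*(r³ + 5)/3 = -(81 + l)*(5 + r³)/3 = -(5 + r³)*(81 + l)/3)
L(-120, -219) - 1*13736 = (-135 - 27*(-219)³ - 5/3*(-120) - ⅓*(-120)*(-219)³) - 1*13736 = (-135 - 27*(-10503459) + 200 - ⅓*(-120)*(-10503459)) - 13736 = (-135 + 283593393 + 200 - 420138360) - 13736 = -136544902 - 13736 = -136558638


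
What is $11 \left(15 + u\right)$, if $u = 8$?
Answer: $253$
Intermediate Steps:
$11 \left(15 + u\right) = 11 \left(15 + 8\right) = 11 \cdot 23 = 253$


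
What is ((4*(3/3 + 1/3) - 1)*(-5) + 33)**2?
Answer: 1156/9 ≈ 128.44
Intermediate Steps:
((4*(3/3 + 1/3) - 1)*(-5) + 33)**2 = ((4*(3*(1/3) + 1*(1/3)) - 1)*(-5) + 33)**2 = ((4*(1 + 1/3) - 1)*(-5) + 33)**2 = ((4*(4/3) - 1)*(-5) + 33)**2 = ((16/3 - 1)*(-5) + 33)**2 = ((13/3)*(-5) + 33)**2 = (-65/3 + 33)**2 = (34/3)**2 = 1156/9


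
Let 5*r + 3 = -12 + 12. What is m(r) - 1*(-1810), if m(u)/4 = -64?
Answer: 1554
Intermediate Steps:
r = -3/5 (r = -3/5 + (-12 + 12)/5 = -3/5 + (1/5)*0 = -3/5 + 0 = -3/5 ≈ -0.60000)
m(u) = -256 (m(u) = 4*(-64) = -256)
m(r) - 1*(-1810) = -256 - 1*(-1810) = -256 + 1810 = 1554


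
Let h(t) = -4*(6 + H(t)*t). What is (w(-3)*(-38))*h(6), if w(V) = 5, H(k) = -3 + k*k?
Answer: 155040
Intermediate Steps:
H(k) = -3 + k²
h(t) = -24 - 4*t*(-3 + t²) (h(t) = -4*(6 + (-3 + t²)*t) = -4*(6 + t*(-3 + t²)) = -24 - 4*t*(-3 + t²))
(w(-3)*(-38))*h(6) = (5*(-38))*(-24 - 4*6³ + 12*6) = -190*(-24 - 4*216 + 72) = -190*(-24 - 864 + 72) = -190*(-816) = 155040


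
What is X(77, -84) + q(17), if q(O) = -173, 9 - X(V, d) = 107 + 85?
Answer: -356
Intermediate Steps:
X(V, d) = -183 (X(V, d) = 9 - (107 + 85) = 9 - 1*192 = 9 - 192 = -183)
X(77, -84) + q(17) = -183 - 173 = -356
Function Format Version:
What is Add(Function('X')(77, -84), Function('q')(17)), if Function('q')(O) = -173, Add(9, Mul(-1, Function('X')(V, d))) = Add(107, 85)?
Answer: -356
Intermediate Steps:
Function('X')(V, d) = -183 (Function('X')(V, d) = Add(9, Mul(-1, Add(107, 85))) = Add(9, Mul(-1, 192)) = Add(9, -192) = -183)
Add(Function('X')(77, -84), Function('q')(17)) = Add(-183, -173) = -356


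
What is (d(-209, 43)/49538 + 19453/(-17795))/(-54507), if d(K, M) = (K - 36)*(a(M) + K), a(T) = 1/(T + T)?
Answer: 4516757329/4132255744053420 ≈ 1.0930e-6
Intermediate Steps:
a(T) = 1/(2*T)
d(K, M) = (-36 + K)*(K + 1/(2*M)) (d(K, M) = (K - 36)*(1/(2*M) + K) = (-36 + K)*(K + 1/(2*M)))
(d(-209, 43)/49538 + 19453/(-17795))/(-54507) = (((-18 + (1/2)*(-209) - 209*43*(-36 - 209))/43)/49538 + 19453/(-17795))/(-54507) = (((-18 - 209/2 - 209*43*(-245))/43)*(1/49538) + 19453*(-1/17795))*(-1/54507) = (((-18 - 209/2 + 2201815)/43)*(1/49538) - 19453/17795)*(-1/54507) = (((1/43)*(4403385/2))*(1/49538) - 19453/17795)*(-1/54507) = ((4403385/86)*(1/49538) - 19453/17795)*(-1/54507) = (4403385/4260268 - 19453/17795)*(-1/54507) = -4516757329/75811469060*(-1/54507) = 4516757329/4132255744053420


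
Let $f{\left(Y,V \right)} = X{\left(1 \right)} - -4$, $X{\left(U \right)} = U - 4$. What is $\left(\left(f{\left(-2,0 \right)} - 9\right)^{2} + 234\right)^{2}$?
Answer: $88804$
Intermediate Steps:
$X{\left(U \right)} = -4 + U$ ($X{\left(U \right)} = U - 4 = -4 + U$)
$f{\left(Y,V \right)} = 1$ ($f{\left(Y,V \right)} = \left(-4 + 1\right) - -4 = -3 + 4 = 1$)
$\left(\left(f{\left(-2,0 \right)} - 9\right)^{2} + 234\right)^{2} = \left(\left(1 - 9\right)^{2} + 234\right)^{2} = \left(\left(-8\right)^{2} + 234\right)^{2} = \left(64 + 234\right)^{2} = 298^{2} = 88804$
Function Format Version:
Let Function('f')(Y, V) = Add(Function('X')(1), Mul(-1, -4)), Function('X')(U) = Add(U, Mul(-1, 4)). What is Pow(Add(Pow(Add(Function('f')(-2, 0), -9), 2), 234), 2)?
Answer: 88804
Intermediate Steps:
Function('X')(U) = Add(-4, U) (Function('X')(U) = Add(U, -4) = Add(-4, U))
Function('f')(Y, V) = 1 (Function('f')(Y, V) = Add(Add(-4, 1), Mul(-1, -4)) = Add(-3, 4) = 1)
Pow(Add(Pow(Add(Function('f')(-2, 0), -9), 2), 234), 2) = Pow(Add(Pow(Add(1, -9), 2), 234), 2) = Pow(Add(Pow(-8, 2), 234), 2) = Pow(Add(64, 234), 2) = Pow(298, 2) = 88804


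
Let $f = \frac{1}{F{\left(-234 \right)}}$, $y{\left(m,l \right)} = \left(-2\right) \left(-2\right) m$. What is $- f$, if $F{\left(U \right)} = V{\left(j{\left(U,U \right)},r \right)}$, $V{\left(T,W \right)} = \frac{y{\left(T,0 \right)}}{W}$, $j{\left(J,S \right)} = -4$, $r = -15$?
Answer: $- \frac{15}{16} \approx -0.9375$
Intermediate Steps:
$y{\left(m,l \right)} = 4 m$
$V{\left(T,W \right)} = \frac{4 T}{W}$
$F{\left(U \right)} = \frac{16}{15}$ ($F{\left(U \right)} = 4 \left(-4\right) \frac{1}{-15} = 4 \left(-4\right) \left(- \frac{1}{15}\right) = \frac{16}{15}$)
$f = \frac{15}{16}$ ($f = \frac{1}{\frac{16}{15}} = \frac{15}{16} \approx 0.9375$)
$- f = \left(-1\right) \frac{15}{16} = - \frac{15}{16}$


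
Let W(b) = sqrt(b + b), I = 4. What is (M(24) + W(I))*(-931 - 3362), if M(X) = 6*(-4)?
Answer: 103032 - 8586*sqrt(2) ≈ 90890.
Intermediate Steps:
M(X) = -24
W(b) = sqrt(2)*sqrt(b) (W(b) = sqrt(2*b) = sqrt(2)*sqrt(b))
(M(24) + W(I))*(-931 - 3362) = (-24 + sqrt(2)*sqrt(4))*(-931 - 3362) = (-24 + sqrt(2)*2)*(-4293) = (-24 + 2*sqrt(2))*(-4293) = 103032 - 8586*sqrt(2)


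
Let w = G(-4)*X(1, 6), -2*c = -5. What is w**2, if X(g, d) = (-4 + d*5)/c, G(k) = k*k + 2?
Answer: 876096/25 ≈ 35044.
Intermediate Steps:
c = 5/2 (c = -1/2*(-5) = 5/2 ≈ 2.5000)
G(k) = 2 + k**2 (G(k) = k**2 + 2 = 2 + k**2)
X(g, d) = -8/5 + 2*d (X(g, d) = (-4 + d*5)/(5/2) = (-4 + 5*d)*(2/5) = -8/5 + 2*d)
w = 936/5 (w = (2 + (-4)**2)*(-8/5 + 2*6) = (2 + 16)*(-8/5 + 12) = 18*(52/5) = 936/5 ≈ 187.20)
w**2 = (936/5)**2 = 876096/25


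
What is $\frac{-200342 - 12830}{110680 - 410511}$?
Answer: $\frac{213172}{299831} \approx 0.71097$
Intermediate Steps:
$\frac{-200342 - 12830}{110680 - 410511} = - \frac{213172}{-299831} = \left(-213172\right) \left(- \frac{1}{299831}\right) = \frac{213172}{299831}$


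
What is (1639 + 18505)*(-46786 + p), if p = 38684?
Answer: -163206688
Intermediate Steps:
(1639 + 18505)*(-46786 + p) = (1639 + 18505)*(-46786 + 38684) = 20144*(-8102) = -163206688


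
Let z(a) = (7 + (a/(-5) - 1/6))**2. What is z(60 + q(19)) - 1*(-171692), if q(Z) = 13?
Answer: 154577089/900 ≈ 1.7175e+5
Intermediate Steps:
z(a) = (41/6 - a/5)**2 (z(a) = (7 + (a*(-1/5) - 1*1/6))**2 = (7 + (-a/5 - 1/6))**2 = (7 + (-1/6 - a/5))**2 = (41/6 - a/5)**2)
z(60 + q(19)) - 1*(-171692) = (-205 + 6*(60 + 13))**2/900 - 1*(-171692) = (-205 + 6*73)**2/900 + 171692 = (-205 + 438)**2/900 + 171692 = (1/900)*233**2 + 171692 = (1/900)*54289 + 171692 = 54289/900 + 171692 = 154577089/900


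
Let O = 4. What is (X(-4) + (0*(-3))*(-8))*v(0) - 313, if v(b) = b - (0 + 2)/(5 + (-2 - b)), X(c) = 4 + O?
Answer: -955/3 ≈ -318.33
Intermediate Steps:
X(c) = 8 (X(c) = 4 + 4 = 8)
v(b) = b - 2/(3 - b)
(X(-4) + (0*(-3))*(-8))*v(0) - 313 = (8 + (0*(-3))*(-8))*((2 + 0² - 3*0)/(-3 + 0)) - 313 = (8 + 0*(-8))*((2 + 0 + 0)/(-3)) - 313 = (8 + 0)*(-⅓*2) - 313 = 8*(-⅔) - 313 = -16/3 - 313 = -955/3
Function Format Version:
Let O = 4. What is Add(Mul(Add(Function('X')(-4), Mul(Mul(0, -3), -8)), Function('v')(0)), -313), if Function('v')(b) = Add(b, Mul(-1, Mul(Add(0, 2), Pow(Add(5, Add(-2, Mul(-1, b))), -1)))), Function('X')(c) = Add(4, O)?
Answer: Rational(-955, 3) ≈ -318.33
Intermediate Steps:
Function('X')(c) = 8 (Function('X')(c) = Add(4, 4) = 8)
Function('v')(b) = Add(b, Mul(-2, Pow(Add(3, Mul(-1, b)), -1))) (Function('v')(b) = Add(b, Mul(-1, Mul(2, Pow(Add(3, Mul(-1, b)), -1)))) = Add(b, Mul(-2, Pow(Add(3, Mul(-1, b)), -1))))
Add(Mul(Add(Function('X')(-4), Mul(Mul(0, -3), -8)), Function('v')(0)), -313) = Add(Mul(Add(8, Mul(Mul(0, -3), -8)), Mul(Pow(Add(-3, 0), -1), Add(2, Pow(0, 2), Mul(-3, 0)))), -313) = Add(Mul(Add(8, Mul(0, -8)), Mul(Pow(-3, -1), Add(2, 0, 0))), -313) = Add(Mul(Add(8, 0), Mul(Rational(-1, 3), 2)), -313) = Add(Mul(8, Rational(-2, 3)), -313) = Add(Rational(-16, 3), -313) = Rational(-955, 3)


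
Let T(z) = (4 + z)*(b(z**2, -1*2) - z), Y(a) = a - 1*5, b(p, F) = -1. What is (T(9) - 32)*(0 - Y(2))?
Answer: -486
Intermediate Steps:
Y(a) = -5 + a (Y(a) = a - 5 = -5 + a)
T(z) = (-1 - z)*(4 + z) (T(z) = (4 + z)*(-1 - z) = (-1 - z)*(4 + z))
(T(9) - 32)*(0 - Y(2)) = ((-4 - 1*9**2 - 5*9) - 32)*(0 - (-5 + 2)) = ((-4 - 1*81 - 45) - 32)*(0 - 1*(-3)) = ((-4 - 81 - 45) - 32)*(0 + 3) = (-130 - 32)*3 = -162*3 = -486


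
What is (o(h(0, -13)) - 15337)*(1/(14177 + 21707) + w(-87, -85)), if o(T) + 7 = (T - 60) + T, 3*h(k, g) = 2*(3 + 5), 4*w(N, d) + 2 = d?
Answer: 9010595420/26913 ≈ 3.3480e+5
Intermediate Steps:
w(N, d) = -1/2 + d/4
h(k, g) = 16/3 (h(k, g) = (2*(3 + 5))/3 = (2*8)/3 = (1/3)*16 = 16/3)
o(T) = -67 + 2*T (o(T) = -7 + ((T - 60) + T) = -7 + ((-60 + T) + T) = -7 + (-60 + 2*T) = -67 + 2*T)
(o(h(0, -13)) - 15337)*(1/(14177 + 21707) + w(-87, -85)) = ((-67 + 2*(16/3)) - 15337)*(1/(14177 + 21707) + (-1/2 + (1/4)*(-85))) = ((-67 + 32/3) - 15337)*(1/35884 + (-1/2 - 85/4)) = (-169/3 - 15337)*(1/35884 - 87/4) = -46180/3*(-195119/8971) = 9010595420/26913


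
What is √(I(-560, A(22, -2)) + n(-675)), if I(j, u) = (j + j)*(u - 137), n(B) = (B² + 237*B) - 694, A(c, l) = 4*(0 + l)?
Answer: 2*√114339 ≈ 676.28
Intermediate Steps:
A(c, l) = 4*l
n(B) = -694 + B² + 237*B
I(j, u) = 2*j*(-137 + u) (I(j, u) = (2*j)*(-137 + u) = 2*j*(-137 + u))
√(I(-560, A(22, -2)) + n(-675)) = √(2*(-560)*(-137 + 4*(-2)) + (-694 + (-675)² + 237*(-675))) = √(2*(-560)*(-137 - 8) + (-694 + 455625 - 159975)) = √(2*(-560)*(-145) + 294956) = √(162400 + 294956) = √457356 = 2*√114339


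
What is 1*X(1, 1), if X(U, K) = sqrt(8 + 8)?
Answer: 4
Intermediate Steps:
X(U, K) = 4 (X(U, K) = sqrt(16) = 4)
1*X(1, 1) = 1*4 = 4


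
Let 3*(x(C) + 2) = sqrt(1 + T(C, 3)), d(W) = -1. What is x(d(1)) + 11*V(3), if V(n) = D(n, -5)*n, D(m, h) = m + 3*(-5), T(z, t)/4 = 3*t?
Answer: -398 + sqrt(37)/3 ≈ -395.97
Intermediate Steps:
T(z, t) = 12*t (T(z, t) = 4*(3*t) = 12*t)
D(m, h) = -15 + m (D(m, h) = m - 15 = -15 + m)
V(n) = n*(-15 + n) (V(n) = (-15 + n)*n = n*(-15 + n))
x(C) = -2 + sqrt(37)/3 (x(C) = -2 + sqrt(1 + 12*3)/3 = -2 + sqrt(1 + 36)/3 = -2 + sqrt(37)/3)
x(d(1)) + 11*V(3) = (-2 + sqrt(37)/3) + 11*(3*(-15 + 3)) = (-2 + sqrt(37)/3) + 11*(3*(-12)) = (-2 + sqrt(37)/3) + 11*(-36) = (-2 + sqrt(37)/3) - 396 = -398 + sqrt(37)/3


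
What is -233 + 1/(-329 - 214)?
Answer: -126520/543 ≈ -233.00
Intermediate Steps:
-233 + 1/(-329 - 214) = -233 + 1/(-543) = -233 - 1/543 = -126520/543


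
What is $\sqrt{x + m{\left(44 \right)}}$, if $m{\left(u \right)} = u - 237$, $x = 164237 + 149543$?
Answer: $3 \sqrt{34843} \approx 559.99$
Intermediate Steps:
$x = 313780$
$m{\left(u \right)} = -237 + u$
$\sqrt{x + m{\left(44 \right)}} = \sqrt{313780 + \left(-237 + 44\right)} = \sqrt{313780 - 193} = \sqrt{313587} = 3 \sqrt{34843}$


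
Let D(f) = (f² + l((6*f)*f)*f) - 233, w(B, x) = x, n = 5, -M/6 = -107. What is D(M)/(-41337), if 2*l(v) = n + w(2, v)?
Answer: -794241400/41337 ≈ -19214.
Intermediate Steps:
M = 642 (M = -6*(-107) = 642)
l(v) = 5/2 + v/2 (l(v) = (5 + v)/2 = 5/2 + v/2)
D(f) = -233 + f² + f*(5/2 + 3*f²) (D(f) = (f² + (5/2 + ((6*f)*f)/2)*f) - 233 = (f² + (5/2 + (6*f²)/2)*f) - 233 = (f² + (5/2 + 3*f²)*f) - 233 = (f² + f*(5/2 + 3*f²)) - 233 = -233 + f² + f*(5/2 + 3*f²))
D(M)/(-41337) = (-233 + 642² + 3*642³ + (5/2)*642)/(-41337) = (-233 + 412164 + 3*264609288 + 1605)*(-1/41337) = (-233 + 412164 + 793827864 + 1605)*(-1/41337) = 794241400*(-1/41337) = -794241400/41337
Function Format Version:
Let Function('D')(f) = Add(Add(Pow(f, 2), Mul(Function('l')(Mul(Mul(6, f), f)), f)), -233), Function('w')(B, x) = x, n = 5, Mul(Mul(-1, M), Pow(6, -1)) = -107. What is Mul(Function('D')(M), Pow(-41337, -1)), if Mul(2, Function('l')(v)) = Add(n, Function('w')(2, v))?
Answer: Rational(-794241400, 41337) ≈ -19214.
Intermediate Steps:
M = 642 (M = Mul(-6, -107) = 642)
Function('l')(v) = Add(Rational(5, 2), Mul(Rational(1, 2), v)) (Function('l')(v) = Mul(Rational(1, 2), Add(5, v)) = Add(Rational(5, 2), Mul(Rational(1, 2), v)))
Function('D')(f) = Add(-233, Pow(f, 2), Mul(f, Add(Rational(5, 2), Mul(3, Pow(f, 2))))) (Function('D')(f) = Add(Add(Pow(f, 2), Mul(Add(Rational(5, 2), Mul(Rational(1, 2), Mul(Mul(6, f), f))), f)), -233) = Add(Add(Pow(f, 2), Mul(Add(Rational(5, 2), Mul(Rational(1, 2), Mul(6, Pow(f, 2)))), f)), -233) = Add(Add(Pow(f, 2), Mul(Add(Rational(5, 2), Mul(3, Pow(f, 2))), f)), -233) = Add(Add(Pow(f, 2), Mul(f, Add(Rational(5, 2), Mul(3, Pow(f, 2))))), -233) = Add(-233, Pow(f, 2), Mul(f, Add(Rational(5, 2), Mul(3, Pow(f, 2))))))
Mul(Function('D')(M), Pow(-41337, -1)) = Mul(Add(-233, Pow(642, 2), Mul(3, Pow(642, 3)), Mul(Rational(5, 2), 642)), Pow(-41337, -1)) = Mul(Add(-233, 412164, Mul(3, 264609288), 1605), Rational(-1, 41337)) = Mul(Add(-233, 412164, 793827864, 1605), Rational(-1, 41337)) = Mul(794241400, Rational(-1, 41337)) = Rational(-794241400, 41337)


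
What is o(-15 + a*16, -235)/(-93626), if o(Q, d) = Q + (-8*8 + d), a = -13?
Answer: 261/46813 ≈ 0.0055754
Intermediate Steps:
o(Q, d) = -64 + Q + d (o(Q, d) = Q + (-64 + d) = -64 + Q + d)
o(-15 + a*16, -235)/(-93626) = (-64 + (-15 - 13*16) - 235)/(-93626) = (-64 + (-15 - 208) - 235)*(-1/93626) = (-64 - 223 - 235)*(-1/93626) = -522*(-1/93626) = 261/46813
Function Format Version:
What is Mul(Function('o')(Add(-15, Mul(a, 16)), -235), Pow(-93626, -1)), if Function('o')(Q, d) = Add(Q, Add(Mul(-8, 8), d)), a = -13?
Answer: Rational(261, 46813) ≈ 0.0055754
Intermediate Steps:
Function('o')(Q, d) = Add(-64, Q, d) (Function('o')(Q, d) = Add(Q, Add(-64, d)) = Add(-64, Q, d))
Mul(Function('o')(Add(-15, Mul(a, 16)), -235), Pow(-93626, -1)) = Mul(Add(-64, Add(-15, Mul(-13, 16)), -235), Pow(-93626, -1)) = Mul(Add(-64, Add(-15, -208), -235), Rational(-1, 93626)) = Mul(Add(-64, -223, -235), Rational(-1, 93626)) = Mul(-522, Rational(-1, 93626)) = Rational(261, 46813)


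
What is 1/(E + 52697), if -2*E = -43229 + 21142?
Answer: 2/127481 ≈ 1.5689e-5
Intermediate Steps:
E = 22087/2 (E = -(-43229 + 21142)/2 = -½*(-22087) = 22087/2 ≈ 11044.)
1/(E + 52697) = 1/(22087/2 + 52697) = 1/(127481/2) = 2/127481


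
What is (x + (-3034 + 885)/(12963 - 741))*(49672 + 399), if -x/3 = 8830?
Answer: -2315876231137/1746 ≈ -1.3264e+9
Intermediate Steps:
x = -26490 (x = -3*8830 = -26490)
(x + (-3034 + 885)/(12963 - 741))*(49672 + 399) = (-26490 + (-3034 + 885)/(12963 - 741))*(49672 + 399) = (-26490 - 2149/12222)*50071 = (-26490 - 2149*1/12222)*50071 = (-26490 - 307/1746)*50071 = -46251847/1746*50071 = -2315876231137/1746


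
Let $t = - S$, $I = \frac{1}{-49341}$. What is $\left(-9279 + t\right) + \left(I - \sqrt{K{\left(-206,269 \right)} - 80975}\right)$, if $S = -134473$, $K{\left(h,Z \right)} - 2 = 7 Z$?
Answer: $\frac{6177197153}{49341} - i \sqrt{79090} \approx 1.2519 \cdot 10^{5} - 281.23 i$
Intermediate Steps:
$K{\left(h,Z \right)} = 2 + 7 Z$
$I = - \frac{1}{49341} \approx -2.0267 \cdot 10^{-5}$
$t = 134473$ ($t = \left(-1\right) \left(-134473\right) = 134473$)
$\left(-9279 + t\right) + \left(I - \sqrt{K{\left(-206,269 \right)} - 80975}\right) = \left(-9279 + 134473\right) - \left(\frac{1}{49341} + \sqrt{\left(2 + 7 \cdot 269\right) - 80975}\right) = 125194 - \left(\frac{1}{49341} + \sqrt{\left(2 + 1883\right) - 80975}\right) = 125194 - \left(\frac{1}{49341} + \sqrt{1885 - 80975}\right) = 125194 - \left(\frac{1}{49341} + \sqrt{-79090}\right) = 125194 - \left(\frac{1}{49341} + i \sqrt{79090}\right) = \frac{6177197153}{49341} - i \sqrt{79090}$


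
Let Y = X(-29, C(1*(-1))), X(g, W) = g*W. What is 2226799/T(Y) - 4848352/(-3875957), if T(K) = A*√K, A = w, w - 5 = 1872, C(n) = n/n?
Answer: 4848352/3875957 - 2226799*I*√29/54433 ≈ 1.2509 - 220.3*I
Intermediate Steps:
C(n) = 1
w = 1877 (w = 5 + 1872 = 1877)
A = 1877
X(g, W) = W*g
Y = -29 (Y = 1*(-29) = -29)
T(K) = 1877*√K
2226799/T(Y) - 4848352/(-3875957) = 2226799/((1877*√(-29))) - 4848352/(-3875957) = 2226799/((1877*(I*√29))) - 4848352*(-1/3875957) = 2226799/((1877*I*√29)) + 4848352/3875957 = 2226799*(-I*√29/54433) + 4848352/3875957 = -2226799*I*√29/54433 + 4848352/3875957 = 4848352/3875957 - 2226799*I*√29/54433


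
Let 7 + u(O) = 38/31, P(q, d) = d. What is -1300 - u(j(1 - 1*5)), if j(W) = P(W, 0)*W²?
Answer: -40121/31 ≈ -1294.2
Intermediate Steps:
j(W) = 0 (j(W) = 0*W² = 0)
u(O) = -179/31 (u(O) = -7 + 38/31 = -179/31)
-1300 - u(j(1 - 1*5)) = -1300 - 1*(-179/31) = -1300 + 179/31 = -40121/31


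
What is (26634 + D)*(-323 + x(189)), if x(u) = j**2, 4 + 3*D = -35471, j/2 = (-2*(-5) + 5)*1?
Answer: 8544793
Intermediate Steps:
j = 30 (j = 2*((-2*(-5) + 5)*1) = 2*((10 + 5)*1) = 2*(15*1) = 2*15 = 30)
D = -11825 (D = -4/3 + (1/3)*(-35471) = -4/3 - 35471/3 = -11825)
x(u) = 900 (x(u) = 30**2 = 900)
(26634 + D)*(-323 + x(189)) = (26634 - 11825)*(-323 + 900) = 14809*577 = 8544793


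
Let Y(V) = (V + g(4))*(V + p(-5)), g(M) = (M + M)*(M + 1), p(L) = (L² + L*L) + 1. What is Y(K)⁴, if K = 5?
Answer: 40327580160000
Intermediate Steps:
p(L) = 1 + 2*L² (p(L) = (L² + L²) + 1 = 2*L² + 1 = 1 + 2*L²)
g(M) = 2*M*(1 + M) (g(M) = (2*M)*(1 + M) = 2*M*(1 + M))
Y(V) = (40 + V)*(51 + V) (Y(V) = (V + 2*4*(1 + 4))*(V + (1 + 2*(-5)²)) = (V + 2*4*5)*(V + (1 + 2*25)) = (V + 40)*(V + (1 + 50)) = (40 + V)*(V + 51) = (40 + V)*(51 + V))
Y(K)⁴ = (2040 + 5² + 91*5)⁴ = (2040 + 25 + 455)⁴ = 2520⁴ = 40327580160000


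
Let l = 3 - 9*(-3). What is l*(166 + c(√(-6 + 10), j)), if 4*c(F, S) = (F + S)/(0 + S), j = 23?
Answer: 229455/46 ≈ 4988.1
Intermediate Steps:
l = 30 (l = 3 + 27 = 30)
c(F, S) = (F + S)/(4*S) (c(F, S) = ((F + S)/(0 + S))/4 = ((F + S)/S)/4 = (F + S)/(4*S))
l*(166 + c(√(-6 + 10), j)) = 30*(166 + (¼)*(√(-6 + 10) + 23)/23) = 30*(166 + (¼)*(1/23)*(√4 + 23)) = 30*(166 + (¼)*(1/23)*(2 + 23)) = 30*(166 + (¼)*(1/23)*25) = 30*(166 + 25/92) = 30*(15297/92) = 229455/46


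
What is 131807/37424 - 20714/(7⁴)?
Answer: -458732129/89855024 ≈ -5.1052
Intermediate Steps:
131807/37424 - 20714/(7⁴) = 131807*(1/37424) - 20714/2401 = 131807/37424 - 20714*1/2401 = 131807/37424 - 20714/2401 = -458732129/89855024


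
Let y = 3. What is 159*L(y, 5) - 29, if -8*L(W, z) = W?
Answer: -709/8 ≈ -88.625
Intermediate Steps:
L(W, z) = -W/8
159*L(y, 5) - 29 = 159*(-⅛*3) - 29 = 159*(-3/8) - 29 = -477/8 - 29 = -709/8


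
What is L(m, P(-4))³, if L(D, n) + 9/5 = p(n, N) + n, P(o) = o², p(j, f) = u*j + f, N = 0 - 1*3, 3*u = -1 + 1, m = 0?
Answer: 175616/125 ≈ 1404.9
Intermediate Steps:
u = 0 (u = (-1 + 1)/3 = (⅓)*0 = 0)
N = -3 (N = 0 - 3 = -3)
p(j, f) = f (p(j, f) = 0*j + f = 0 + f = f)
L(D, n) = -24/5 + n (L(D, n) = -9/5 + (-3 + n) = -24/5 + n)
L(m, P(-4))³ = (-24/5 + (-4)²)³ = (-24/5 + 16)³ = (56/5)³ = 175616/125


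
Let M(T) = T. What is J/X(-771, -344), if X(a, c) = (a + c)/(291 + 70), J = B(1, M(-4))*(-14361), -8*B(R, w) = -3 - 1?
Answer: 5184321/2230 ≈ 2324.8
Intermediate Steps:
B(R, w) = ½ (B(R, w) = -(-3 - 1)/8 = -⅛*(-4) = ½)
J = -14361/2 (J = (½)*(-14361) = -14361/2 ≈ -7180.5)
X(a, c) = a/361 + c/361 (X(a, c) = (a + c)/361 = (a + c)*(1/361) = a/361 + c/361)
J/X(-771, -344) = -14361/(2*((1/361)*(-771) + (1/361)*(-344))) = -14361/(2*(-771/361 - 344/361)) = -14361/(2*(-1115/361)) = -14361/2*(-361/1115) = 5184321/2230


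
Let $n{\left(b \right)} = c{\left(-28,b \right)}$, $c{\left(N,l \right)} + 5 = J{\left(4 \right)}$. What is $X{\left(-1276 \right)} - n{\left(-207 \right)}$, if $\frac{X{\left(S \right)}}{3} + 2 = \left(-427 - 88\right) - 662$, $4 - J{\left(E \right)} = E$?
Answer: $-3532$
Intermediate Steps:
$J{\left(E \right)} = 4 - E$
$c{\left(N,l \right)} = -5$ ($c{\left(N,l \right)} = -5 + \left(4 - 4\right) = -5 + 0 = -5$)
$n{\left(b \right)} = -5$
$X{\left(S \right)} = -3537$ ($X{\left(S \right)} = -6 + 3 \left(\left(-427 - 88\right) - 662\right) = -6 + 3 \left(-515 - 662\right) = -6 + 3 \left(-1177\right) = -6 - 3531 = -3537$)
$X{\left(-1276 \right)} - n{\left(-207 \right)} = -3537 - -5 = -3537 + 5 = -3532$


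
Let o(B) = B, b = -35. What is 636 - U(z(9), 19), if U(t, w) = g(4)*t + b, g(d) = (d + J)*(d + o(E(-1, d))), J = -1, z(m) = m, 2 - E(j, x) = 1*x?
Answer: 617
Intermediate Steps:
E(j, x) = 2 - x
g(d) = -2 + 2*d (g(d) = (d - 1)*(d + (2 - d)) = (-1 + d)*2 = -2 + 2*d)
U(t, w) = -35 + 6*t (U(t, w) = (-2 + 2*4)*t - 35 = (-2 + 8)*t - 35 = 6*t - 35 = -35 + 6*t)
636 - U(z(9), 19) = 636 - (-35 + 6*9) = 636 - (-35 + 54) = 636 - 1*19 = 636 - 19 = 617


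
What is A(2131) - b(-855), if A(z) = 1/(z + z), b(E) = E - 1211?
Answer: 8805293/4262 ≈ 2066.0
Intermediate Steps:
b(E) = -1211 + E
A(z) = 1/(2*z)
A(2131) - b(-855) = (½)/2131 - (-1211 - 855) = (½)*(1/2131) - 1*(-2066) = 1/4262 + 2066 = 8805293/4262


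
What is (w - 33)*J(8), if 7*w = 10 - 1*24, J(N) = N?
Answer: -280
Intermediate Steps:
w = -2 (w = (10 - 1*24)/7 = (10 - 24)/7 = (⅐)*(-14) = -2)
(w - 33)*J(8) = (-2 - 33)*8 = -35*8 = -280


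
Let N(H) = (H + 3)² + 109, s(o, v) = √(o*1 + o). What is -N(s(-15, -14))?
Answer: -88 - 6*I*√30 ≈ -88.0 - 32.863*I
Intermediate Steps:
s(o, v) = √2*√o (s(o, v) = √(o + o) = √(2*o) = √2*√o)
N(H) = 109 + (3 + H)² (N(H) = (3 + H)² + 109 = 109 + (3 + H)²)
-N(s(-15, -14)) = -(109 + (3 + √2*√(-15))²) = -(109 + (3 + √2*(I*√15))²) = -(109 + (3 + I*√30)²) = -109 - (3 + I*√30)²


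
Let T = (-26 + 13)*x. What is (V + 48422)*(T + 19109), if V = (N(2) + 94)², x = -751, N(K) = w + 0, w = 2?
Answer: 1664124336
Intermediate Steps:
N(K) = 2 (N(K) = 2 + 0 = 2)
T = 9763 (T = (-26 + 13)*(-751) = -13*(-751) = 9763)
V = 9216 (V = (2 + 94)² = 96² = 9216)
(V + 48422)*(T + 19109) = (9216 + 48422)*(9763 + 19109) = 57638*28872 = 1664124336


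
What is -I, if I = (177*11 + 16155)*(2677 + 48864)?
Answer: -932995182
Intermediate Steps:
I = 932995182 (I = (1947 + 16155)*51541 = 18102*51541 = 932995182)
-I = -1*932995182 = -932995182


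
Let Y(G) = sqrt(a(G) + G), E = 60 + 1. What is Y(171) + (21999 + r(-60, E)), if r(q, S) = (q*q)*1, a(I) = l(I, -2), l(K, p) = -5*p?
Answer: 25599 + sqrt(181) ≈ 25612.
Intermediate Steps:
E = 61
a(I) = 10 (a(I) = -5*(-2) = 10)
r(q, S) = q**2 (r(q, S) = q**2*1 = q**2)
Y(G) = sqrt(10 + G)
Y(171) + (21999 + r(-60, E)) = sqrt(10 + 171) + (21999 + (-60)**2) = sqrt(181) + (21999 + 3600) = sqrt(181) + 25599 = 25599 + sqrt(181)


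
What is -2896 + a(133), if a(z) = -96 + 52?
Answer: -2940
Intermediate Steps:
a(z) = -44
-2896 + a(133) = -2896 - 44 = -2940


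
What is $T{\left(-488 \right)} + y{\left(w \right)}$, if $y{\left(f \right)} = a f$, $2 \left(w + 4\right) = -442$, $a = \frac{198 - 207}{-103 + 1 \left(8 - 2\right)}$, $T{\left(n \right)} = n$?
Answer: $- \frac{49361}{97} \approx -508.88$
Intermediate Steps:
$a = \frac{9}{97}$ ($a = - \frac{9}{-103 + 1 \cdot 6} = - \frac{9}{-103 + 6} = - \frac{9}{-97} = \left(-9\right) \left(- \frac{1}{97}\right) = \frac{9}{97} \approx 0.092783$)
$w = -225$ ($w = -4 + \frac{1}{2} \left(-442\right) = -4 - 221 = -225$)
$y{\left(f \right)} = \frac{9 f}{97}$
$T{\left(-488 \right)} + y{\left(w \right)} = -488 + \frac{9}{97} \left(-225\right) = -488 - \frac{2025}{97} = - \frac{49361}{97}$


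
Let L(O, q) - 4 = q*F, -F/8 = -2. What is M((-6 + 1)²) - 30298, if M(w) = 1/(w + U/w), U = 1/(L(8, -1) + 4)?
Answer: -151459502/4999 ≈ -30298.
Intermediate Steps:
F = 16 (F = -8*(-2) = 16)
L(O, q) = 4 + 16*q (L(O, q) = 4 + q*16 = 4 + 16*q)
U = -⅛ (U = 1/((4 + 16*(-1)) + 4) = 1/((4 - 16) + 4) = 1/(-12 + 4) = 1/(-8) = -⅛ ≈ -0.12500)
M(w) = 1/(w - 1/(8*w))
M((-6 + 1)²) - 30298 = 8*(-6 + 1)²/(-1 + 8*((-6 + 1)²)²) - 30298 = 8*(-5)²/(-1 + 8*((-5)²)²) - 30298 = 8*25/(-1 + 8*25²) - 30298 = 8*25/(-1 + 8*625) - 30298 = 8*25/(-1 + 5000) - 30298 = 8*25/4999 - 30298 = 8*25*(1/4999) - 30298 = 200/4999 - 30298 = -151459502/4999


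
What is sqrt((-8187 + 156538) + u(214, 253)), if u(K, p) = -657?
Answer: sqrt(147694) ≈ 384.31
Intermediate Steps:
sqrt((-8187 + 156538) + u(214, 253)) = sqrt((-8187 + 156538) - 657) = sqrt(148351 - 657) = sqrt(147694)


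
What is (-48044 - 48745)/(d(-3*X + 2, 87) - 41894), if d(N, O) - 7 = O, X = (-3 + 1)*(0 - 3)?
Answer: 8799/3800 ≈ 2.3155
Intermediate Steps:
X = 6 (X = -2*(-3) = 6)
d(N, O) = 7 + O
(-48044 - 48745)/(d(-3*X + 2, 87) - 41894) = (-48044 - 48745)/((7 + 87) - 41894) = -96789/(94 - 41894) = -96789/(-41800) = -96789*(-1/41800) = 8799/3800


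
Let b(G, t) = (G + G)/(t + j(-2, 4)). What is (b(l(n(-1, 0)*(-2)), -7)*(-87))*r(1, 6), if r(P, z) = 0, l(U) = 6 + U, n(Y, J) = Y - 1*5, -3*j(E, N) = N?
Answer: 0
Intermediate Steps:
j(E, N) = -N/3
n(Y, J) = -5 + Y (n(Y, J) = Y - 5 = -5 + Y)
b(G, t) = 2*G/(-4/3 + t) (b(G, t) = (G + G)/(t - ⅓*4) = (2*G)/(t - 4/3) = (2*G)/(-4/3 + t) = 2*G/(-4/3 + t))
(b(l(n(-1, 0)*(-2)), -7)*(-87))*r(1, 6) = ((6*(6 + (-5 - 1)*(-2))/(-4 + 3*(-7)))*(-87))*0 = ((6*(6 - 6*(-2))/(-4 - 21))*(-87))*0 = ((6*(6 + 12)/(-25))*(-87))*0 = ((6*18*(-1/25))*(-87))*0 = -108/25*(-87)*0 = (9396/25)*0 = 0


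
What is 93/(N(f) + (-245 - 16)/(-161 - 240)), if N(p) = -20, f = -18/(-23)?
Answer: -37293/7759 ≈ -4.8064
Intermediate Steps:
f = 18/23 (f = -18*(-1/23) = 18/23 ≈ 0.78261)
93/(N(f) + (-245 - 16)/(-161 - 240)) = 93/(-20 + (-245 - 16)/(-161 - 240)) = 93/(-20 - 261/(-401)) = 93/(-20 - 261*(-1/401)) = 93/(-20 + 261/401) = 93/(-7759/401) = -401/7759*93 = -37293/7759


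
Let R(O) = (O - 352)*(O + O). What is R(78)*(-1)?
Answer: 42744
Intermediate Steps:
R(O) = 2*O*(-352 + O) (R(O) = (-352 + O)*(2*O) = 2*O*(-352 + O))
R(78)*(-1) = (2*78*(-352 + 78))*(-1) = (2*78*(-274))*(-1) = -42744*(-1) = 42744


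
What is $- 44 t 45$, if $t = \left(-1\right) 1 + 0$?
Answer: $1980$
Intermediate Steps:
$t = -1$ ($t = -1 + 0 = -1$)
$- 44 t 45 = \left(-44\right) \left(-1\right) 45 = 44 \cdot 45 = 1980$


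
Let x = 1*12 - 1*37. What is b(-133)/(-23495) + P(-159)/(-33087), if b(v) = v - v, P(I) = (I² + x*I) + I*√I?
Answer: -9752/11029 + 53*I*√159/11029 ≈ -0.88421 + 0.060595*I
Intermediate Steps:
x = -25 (x = 12 - 37 = -25)
P(I) = I² + I^(3/2) - 25*I (P(I) = (I² - 25*I) + I*√I = (I² - 25*I) + I^(3/2) = I² + I^(3/2) - 25*I)
b(v) = 0
b(-133)/(-23495) + P(-159)/(-33087) = 0/(-23495) + ((-159)² + (-159)^(3/2) - 25*(-159))/(-33087) = 0*(-1/23495) + (25281 - 159*I*√159 + 3975)*(-1/33087) = 0 + (29256 - 159*I*√159)*(-1/33087) = 0 + (-9752/11029 + 53*I*√159/11029) = -9752/11029 + 53*I*√159/11029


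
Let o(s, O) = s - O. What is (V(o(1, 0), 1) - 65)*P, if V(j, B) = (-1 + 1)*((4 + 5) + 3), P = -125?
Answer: 8125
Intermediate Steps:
V(j, B) = 0 (V(j, B) = 0*(9 + 3) = 0*12 = 0)
(V(o(1, 0), 1) - 65)*P = (0 - 65)*(-125) = -65*(-125) = 8125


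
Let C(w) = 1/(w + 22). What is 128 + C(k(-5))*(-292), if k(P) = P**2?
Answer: 5724/47 ≈ 121.79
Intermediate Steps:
C(w) = 1/(22 + w)
128 + C(k(-5))*(-292) = 128 - 292/(22 + (-5)**2) = 128 - 292/(22 + 25) = 128 - 292/47 = 5724/47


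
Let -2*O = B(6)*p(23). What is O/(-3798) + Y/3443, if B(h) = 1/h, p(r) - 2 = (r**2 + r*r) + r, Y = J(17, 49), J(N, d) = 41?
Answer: 1865795/52306056 ≈ 0.035671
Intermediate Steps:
Y = 41
p(r) = 2 + r + 2*r**2 (p(r) = 2 + ((r**2 + r*r) + r) = 2 + ((r**2 + r**2) + r) = 2 + (2*r**2 + r) = 2 + (r + 2*r**2) = 2 + r + 2*r**2)
B(h) = 1/h
O = -361/4 (O = -(2 + 23 + 2*23**2)/(2*6) = -(2 + 23 + 2*529)/12 = -(2 + 23 + 1058)/12 = -1083/12 = -1/2*361/2 = -361/4 ≈ -90.250)
O/(-3798) + Y/3443 = -361/4/(-3798) + 41/3443 = -361/4*(-1/3798) + 41*(1/3443) = 361/15192 + 41/3443 = 1865795/52306056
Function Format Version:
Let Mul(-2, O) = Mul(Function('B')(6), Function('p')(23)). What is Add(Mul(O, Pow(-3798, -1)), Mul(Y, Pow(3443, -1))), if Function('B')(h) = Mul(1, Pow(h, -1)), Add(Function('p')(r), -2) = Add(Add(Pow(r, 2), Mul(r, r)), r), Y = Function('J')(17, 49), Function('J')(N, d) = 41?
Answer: Rational(1865795, 52306056) ≈ 0.035671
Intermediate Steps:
Y = 41
Function('p')(r) = Add(2, r, Mul(2, Pow(r, 2))) (Function('p')(r) = Add(2, Add(Add(Pow(r, 2), Mul(r, r)), r)) = Add(2, Add(Add(Pow(r, 2), Pow(r, 2)), r)) = Add(2, Add(Mul(2, Pow(r, 2)), r)) = Add(2, Add(r, Mul(2, Pow(r, 2)))) = Add(2, r, Mul(2, Pow(r, 2))))
Function('B')(h) = Pow(h, -1)
O = Rational(-361, 4) (O = Mul(Rational(-1, 2), Mul(Pow(6, -1), Add(2, 23, Mul(2, Pow(23, 2))))) = Mul(Rational(-1, 2), Mul(Rational(1, 6), Add(2, 23, Mul(2, 529)))) = Mul(Rational(-1, 2), Mul(Rational(1, 6), Add(2, 23, 1058))) = Mul(Rational(-1, 2), Mul(Rational(1, 6), 1083)) = Mul(Rational(-1, 2), Rational(361, 2)) = Rational(-361, 4) ≈ -90.250)
Add(Mul(O, Pow(-3798, -1)), Mul(Y, Pow(3443, -1))) = Add(Mul(Rational(-361, 4), Pow(-3798, -1)), Mul(41, Pow(3443, -1))) = Add(Mul(Rational(-361, 4), Rational(-1, 3798)), Mul(41, Rational(1, 3443))) = Add(Rational(361, 15192), Rational(41, 3443)) = Rational(1865795, 52306056)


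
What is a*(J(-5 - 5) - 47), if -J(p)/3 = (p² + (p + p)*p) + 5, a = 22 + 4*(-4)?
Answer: -5772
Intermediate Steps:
a = 6 (a = 22 - 16 = 6)
J(p) = -15 - 9*p² (J(p) = -3*((p² + (p + p)*p) + 5) = -3*((p² + (2*p)*p) + 5) = -3*((p² + 2*p²) + 5) = -3*(3*p² + 5) = -3*(5 + 3*p²) = -15 - 9*p²)
a*(J(-5 - 5) - 47) = 6*((-15 - 9*(-5 - 5)²) - 47) = 6*((-15 - 9*(-10)²) - 47) = 6*((-15 - 9*100) - 47) = 6*((-15 - 900) - 47) = 6*(-915 - 47) = 6*(-962) = -5772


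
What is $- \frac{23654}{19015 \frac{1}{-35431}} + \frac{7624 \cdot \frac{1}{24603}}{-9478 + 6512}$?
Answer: $\frac{30578573323412446}{693786024735} \approx 44075.0$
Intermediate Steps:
$- \frac{23654}{19015 \frac{1}{-35431}} + \frac{7624 \cdot \frac{1}{24603}}{-9478 + 6512} = - \frac{23654}{19015 \left(- \frac{1}{35431}\right)} + \frac{7624 \cdot \frac{1}{24603}}{-2966} = - \frac{23654}{- \frac{19015}{35431}} + \frac{7624}{24603} \left(- \frac{1}{2966}\right) = \left(-23654\right) \left(- \frac{35431}{19015}\right) - \frac{3812}{36486249} = \frac{838084874}{19015} - \frac{3812}{36486249} = \frac{30578573323412446}{693786024735}$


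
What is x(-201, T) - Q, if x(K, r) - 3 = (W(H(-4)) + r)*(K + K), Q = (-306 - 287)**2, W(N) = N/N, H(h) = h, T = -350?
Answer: -211348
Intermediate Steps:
W(N) = 1
Q = 351649 (Q = (-593)**2 = 351649)
x(K, r) = 3 + 2*K*(1 + r) (x(K, r) = 3 + (1 + r)*(K + K) = 3 + (1 + r)*(2*K) = 3 + 2*K*(1 + r))
x(-201, T) - Q = (3 + 2*(-201) + 2*(-201)*(-350)) - 1*351649 = (3 - 402 + 140700) - 351649 = 140301 - 351649 = -211348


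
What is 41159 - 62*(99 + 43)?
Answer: 32355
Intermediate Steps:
41159 - 62*(99 + 43) = 41159 - 62*142 = 41159 - 1*8804 = 41159 - 8804 = 32355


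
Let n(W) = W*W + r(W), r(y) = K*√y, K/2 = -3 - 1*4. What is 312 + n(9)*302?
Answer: 12090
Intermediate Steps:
K = -14 (K = 2*(-3 - 1*4) = 2*(-3 - 4) = 2*(-7) = -14)
r(y) = -14*√y
n(W) = W² - 14*√W (n(W) = W*W - 14*√W = W² - 14*√W)
312 + n(9)*302 = 312 + (9² - 14*√9)*302 = 312 + (81 - 14*3)*302 = 312 + (81 - 42)*302 = 312 + 39*302 = 312 + 11778 = 12090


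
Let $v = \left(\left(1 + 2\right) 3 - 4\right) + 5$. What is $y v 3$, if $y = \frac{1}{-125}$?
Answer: $- \frac{6}{25} \approx -0.24$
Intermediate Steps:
$v = 10$ ($v = \left(3 \cdot 3 - 4\right) + 5 = \left(9 - 4\right) + 5 = 5 + 5 = 10$)
$y = - \frac{1}{125} \approx -0.008$
$y v 3 = - \frac{10 \cdot 3}{125} = \left(- \frac{1}{125}\right) 30 = - \frac{6}{25}$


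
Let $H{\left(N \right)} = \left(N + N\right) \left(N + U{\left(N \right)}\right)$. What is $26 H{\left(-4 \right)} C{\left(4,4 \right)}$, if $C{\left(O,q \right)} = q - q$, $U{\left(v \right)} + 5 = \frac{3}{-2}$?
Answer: $0$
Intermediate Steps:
$U{\left(v \right)} = - \frac{13}{2}$ ($U{\left(v \right)} = -5 + \frac{3}{-2} = -5 + 3 \left(- \frac{1}{2}\right) = -5 - \frac{3}{2} = - \frac{13}{2}$)
$H{\left(N \right)} = 2 N \left(- \frac{13}{2} + N\right)$ ($H{\left(N \right)} = \left(N + N\right) \left(N - \frac{13}{2}\right) = 2 N \left(- \frac{13}{2} + N\right)$)
$C{\left(O,q \right)} = 0$
$26 H{\left(-4 \right)} C{\left(4,4 \right)} = 26 \left(- 4 \left(-13 + 2 \left(-4\right)\right)\right) 0 = 26 \left(- 4 \left(-13 - 8\right)\right) 0 = 26 \left(\left(-4\right) \left(-21\right)\right) 0 = 26 \cdot 84 \cdot 0 = 2184 \cdot 0 = 0$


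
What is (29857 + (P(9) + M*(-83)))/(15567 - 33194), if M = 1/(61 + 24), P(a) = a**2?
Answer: -2544647/1498295 ≈ -1.6984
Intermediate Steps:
M = 1/85 ≈ 0.011765
(29857 + (P(9) + M*(-83)))/(15567 - 33194) = (29857 + (9**2 + (1/85)*(-83)))/(15567 - 33194) = (29857 + (81 - 83/85))/(-17627) = (29857 + 6802/85)*(-1/17627) = (2544647/85)*(-1/17627) = -2544647/1498295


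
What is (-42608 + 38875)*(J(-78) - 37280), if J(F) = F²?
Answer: 116454668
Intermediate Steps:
(-42608 + 38875)*(J(-78) - 37280) = (-42608 + 38875)*((-78)² - 37280) = -3733*(6084 - 37280) = -3733*(-31196) = 116454668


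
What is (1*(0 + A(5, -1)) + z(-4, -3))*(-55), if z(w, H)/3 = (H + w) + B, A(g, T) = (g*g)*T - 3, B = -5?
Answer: 3520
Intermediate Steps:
A(g, T) = -3 + T*g² (A(g, T) = g²*T - 3 = T*g² - 3 = -3 + T*g²)
z(w, H) = -15 + 3*H + 3*w (z(w, H) = 3*((H + w) - 5) = 3*(-5 + H + w) = -15 + 3*H + 3*w)
(1*(0 + A(5, -1)) + z(-4, -3))*(-55) = (1*(0 + (-3 - 1*5²)) + (-15 + 3*(-3) + 3*(-4)))*(-55) = (1*(0 + (-3 - 1*25)) + (-15 - 9 - 12))*(-55) = (1*(0 + (-3 - 25)) - 36)*(-55) = (1*(0 - 28) - 36)*(-55) = (1*(-28) - 36)*(-55) = (-28 - 36)*(-55) = -64*(-55) = 3520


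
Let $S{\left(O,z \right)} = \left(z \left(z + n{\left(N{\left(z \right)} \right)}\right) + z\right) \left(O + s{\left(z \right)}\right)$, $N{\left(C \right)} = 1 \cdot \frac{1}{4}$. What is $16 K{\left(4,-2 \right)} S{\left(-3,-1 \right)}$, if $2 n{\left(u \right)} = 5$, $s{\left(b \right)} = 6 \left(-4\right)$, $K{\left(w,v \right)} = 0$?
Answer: $0$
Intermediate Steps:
$N{\left(C \right)} = \frac{1}{4}$ ($N{\left(C \right)} = 1 \cdot \frac{1}{4} = \frac{1}{4}$)
$s{\left(b \right)} = -24$
$n{\left(u \right)} = \frac{5}{2}$ ($n{\left(u \right)} = \frac{1}{2} \cdot 5 = \frac{5}{2}$)
$S{\left(O,z \right)} = \left(-24 + O\right) \left(z + z \left(\frac{5}{2} + z\right)\right)$ ($S{\left(O,z \right)} = \left(z \left(z + \frac{5}{2}\right) + z\right) \left(O - 24\right) = \left(z \left(\frac{5}{2} + z\right) + z\right) \left(-24 + O\right) = \left(z + z \left(\frac{5}{2} + z\right)\right) \left(-24 + O\right) = \left(-24 + O\right) \left(z + z \left(\frac{5}{2} + z\right)\right)$)
$16 K{\left(4,-2 \right)} S{\left(-3,-1 \right)} = 16 \cdot 0 \cdot \frac{1}{2} \left(-1\right) \left(-168 - -48 + 7 \left(-3\right) + 2 \left(-3\right) \left(-1\right)\right) = 0 \cdot \frac{1}{2} \left(-1\right) \left(-168 + 48 - 21 + 6\right) = 0 \cdot \frac{1}{2} \left(-1\right) \left(-135\right) = 0 \cdot \frac{135}{2} = 0$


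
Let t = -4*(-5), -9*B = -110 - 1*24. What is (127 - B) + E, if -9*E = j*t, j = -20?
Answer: 1409/9 ≈ 156.56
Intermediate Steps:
B = 134/9 (B = -(-110 - 1*24)/9 = -(-110 - 24)/9 = -⅑*(-134) = 134/9 ≈ 14.889)
t = 20
E = 400/9 (E = -(-20)*20/9 = -⅑*(-400) = 400/9 ≈ 44.444)
(127 - B) + E = (127 - 1*134/9) + 400/9 = (127 - 134/9) + 400/9 = 1009/9 + 400/9 = 1409/9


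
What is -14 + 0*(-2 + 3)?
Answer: -14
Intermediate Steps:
-14 + 0*(-2 + 3) = -14 + 0*1 = -14 + 0 = -14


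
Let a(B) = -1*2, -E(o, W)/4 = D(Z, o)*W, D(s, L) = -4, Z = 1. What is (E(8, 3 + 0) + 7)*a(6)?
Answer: -110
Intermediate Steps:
E(o, W) = 16*W (E(o, W) = -(-16)*W = 16*W)
a(B) = -2
(E(8, 3 + 0) + 7)*a(6) = (16*(3 + 0) + 7)*(-2) = (16*3 + 7)*(-2) = (48 + 7)*(-2) = 55*(-2) = -110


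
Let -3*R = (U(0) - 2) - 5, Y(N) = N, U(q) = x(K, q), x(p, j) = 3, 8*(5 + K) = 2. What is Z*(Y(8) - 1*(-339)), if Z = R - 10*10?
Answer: -102712/3 ≈ -34237.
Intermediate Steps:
K = -19/4 (K = -5 + (⅛)*2 = -5 + ¼ = -19/4 ≈ -4.7500)
U(q) = 3
R = 4/3 (R = -((3 - 2) - 5)/3 = -(1 - 5)/3 = -⅓*(-4) = 4/3 ≈ 1.3333)
Z = -296/3 (Z = 4/3 - 10*10 = 4/3 - 100 = -296/3 ≈ -98.667)
Z*(Y(8) - 1*(-339)) = -296*(8 - 1*(-339))/3 = -296*(8 + 339)/3 = -296/3*347 = -102712/3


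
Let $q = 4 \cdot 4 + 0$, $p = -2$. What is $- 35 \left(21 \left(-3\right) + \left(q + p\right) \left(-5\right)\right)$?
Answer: $4655$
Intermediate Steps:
$q = 16$ ($q = 16 + 0 = 16$)
$- 35 \left(21 \left(-3\right) + \left(q + p\right) \left(-5\right)\right) = - 35 \left(21 \left(-3\right) + \left(16 - 2\right) \left(-5\right)\right) = - 35 \left(-63 + 14 \left(-5\right)\right) = - 35 \left(-63 - 70\right) = \left(-35\right) \left(-133\right) = 4655$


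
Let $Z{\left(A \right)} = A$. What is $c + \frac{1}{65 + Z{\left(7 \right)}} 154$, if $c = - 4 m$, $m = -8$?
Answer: $\frac{1229}{36} \approx 34.139$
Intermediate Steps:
$c = 32$ ($c = \left(-4\right) \left(-8\right) = 32$)
$c + \frac{1}{65 + Z{\left(7 \right)}} 154 = 32 + \frac{1}{65 + 7} \cdot 154 = 32 + \frac{1}{72} \cdot 154 = 32 + \frac{77}{36} = \frac{1229}{36}$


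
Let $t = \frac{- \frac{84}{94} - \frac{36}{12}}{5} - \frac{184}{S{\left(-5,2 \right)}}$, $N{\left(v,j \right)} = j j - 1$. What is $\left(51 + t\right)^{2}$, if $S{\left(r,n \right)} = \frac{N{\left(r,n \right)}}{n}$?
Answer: $\frac{2608553476}{497025} \approx 5248.3$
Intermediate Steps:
$N{\left(v,j \right)} = -1 + j^{2}$ ($N{\left(v,j \right)} = j^{2} - 1 = -1 + j^{2}$)
$S{\left(r,n \right)} = \frac{-1 + n^{2}}{n}$
$t = - \frac{87029}{705}$ ($t = \frac{- \frac{84}{94} - \frac{36}{12}}{5} - \frac{184}{2 - \frac{1}{2}} = \left(\left(-84\right) \frac{1}{94} - 3\right) \frac{1}{5} - \frac{184}{2 - \frac{1}{2}} = \left(- \frac{42}{47} - 3\right) \frac{1}{5} - \frac{184}{2 - \frac{1}{2}} = \left(- \frac{183}{47}\right) \frac{1}{5} - \frac{184}{\frac{3}{2}} = - \frac{183}{235} - \frac{368}{3} = - \frac{87029}{705} \approx -123.45$)
$\left(51 + t\right)^{2} = \left(51 - \frac{87029}{705}\right)^{2} = \left(- \frac{51074}{705}\right)^{2} = \frac{2608553476}{497025}$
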